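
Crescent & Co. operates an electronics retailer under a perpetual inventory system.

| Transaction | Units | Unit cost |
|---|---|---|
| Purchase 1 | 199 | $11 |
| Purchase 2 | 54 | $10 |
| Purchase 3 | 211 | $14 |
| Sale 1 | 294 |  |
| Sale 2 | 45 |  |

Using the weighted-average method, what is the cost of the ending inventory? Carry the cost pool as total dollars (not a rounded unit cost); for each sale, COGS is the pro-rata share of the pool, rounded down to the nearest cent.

After Purchase 1: 199 on hand, pool $2,189.00 (≈ $11.0000 each)
After Purchase 2: 253 on hand, pool $2,729.00 (≈ $10.7866 each)
After Purchase 3: 464 on hand, pool $5,683.00 (≈ $12.2478 each)
Sale 1, sell 294: 294/464 × $5,683.00 → $3,600.86
Sale 2, sell 45: 45/170 × $2,082.14 → $551.15
Total COGS = $3,600.86 + $551.15 = $4,152.01
Ending inventory (cost pool remaining) = $1,530.99

Ending inventory = $1,530.99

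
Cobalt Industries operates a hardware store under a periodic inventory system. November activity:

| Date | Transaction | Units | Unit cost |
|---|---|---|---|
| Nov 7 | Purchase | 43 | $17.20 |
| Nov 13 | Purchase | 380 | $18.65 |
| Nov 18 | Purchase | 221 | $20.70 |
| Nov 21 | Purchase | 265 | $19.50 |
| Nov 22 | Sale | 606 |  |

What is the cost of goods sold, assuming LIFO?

COGS = $11,980.20

Nov 22, 606 sold [LIFO — newest first]: 265 @ $19.50 + 221 @ $20.70 + 120 @ $18.65 = $11,980.20
Ending inventory: 43 @ $17.20 + 260 @ $18.65 = $5,588.60
Check: goods available $17,568.80 = COGS $11,980.20 + ending $5,588.60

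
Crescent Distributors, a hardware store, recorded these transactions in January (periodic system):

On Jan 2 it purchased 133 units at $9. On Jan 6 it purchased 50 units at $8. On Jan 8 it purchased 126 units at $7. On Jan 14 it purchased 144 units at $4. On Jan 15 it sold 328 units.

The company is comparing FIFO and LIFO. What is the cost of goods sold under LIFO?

COGS = $1,930

FIFO COGS: 133 @ $9 + 50 @ $8 + 126 @ $7 + 19 @ $4 = $2,555
LIFO COGS: 144 @ $4 + 126 @ $7 + 50 @ $8 + 8 @ $9 = $1,930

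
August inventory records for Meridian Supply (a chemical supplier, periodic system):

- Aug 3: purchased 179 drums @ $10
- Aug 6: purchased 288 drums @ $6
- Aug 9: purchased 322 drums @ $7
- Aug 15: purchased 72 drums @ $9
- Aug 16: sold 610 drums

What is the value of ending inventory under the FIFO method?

Aug 16, 610 sold [FIFO — oldest first]: 179 @ $10 + 288 @ $6 + 143 @ $7 = $4,519
Ending inventory: 179 @ $7 + 72 @ $9 = $1,901

Ending inventory = $1,901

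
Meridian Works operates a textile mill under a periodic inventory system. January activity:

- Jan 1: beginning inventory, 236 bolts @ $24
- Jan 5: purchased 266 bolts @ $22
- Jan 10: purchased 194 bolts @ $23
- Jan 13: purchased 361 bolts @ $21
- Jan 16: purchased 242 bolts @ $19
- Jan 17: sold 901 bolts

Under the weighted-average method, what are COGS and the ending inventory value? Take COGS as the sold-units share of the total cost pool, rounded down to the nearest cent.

Jan 17, sell 901: 901/1299 × $28,157.00 → $19,529.98
Ending inventory (cost pool remaining) = $8,627.02

COGS = $19,529.98; ending inventory = $8,627.02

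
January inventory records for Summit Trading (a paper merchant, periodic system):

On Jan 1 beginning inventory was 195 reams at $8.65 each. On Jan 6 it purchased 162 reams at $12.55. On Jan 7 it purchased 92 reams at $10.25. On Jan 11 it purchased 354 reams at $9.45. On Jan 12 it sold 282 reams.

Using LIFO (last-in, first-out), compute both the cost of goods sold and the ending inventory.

COGS = $2,664.90; ending inventory = $5,343.25

Jan 12, 282 sold [LIFO — newest first]: 282 @ $9.45 = $2,664.90
Ending inventory: 195 @ $8.65 + 162 @ $12.55 + 92 @ $10.25 + 72 @ $9.45 = $5,343.25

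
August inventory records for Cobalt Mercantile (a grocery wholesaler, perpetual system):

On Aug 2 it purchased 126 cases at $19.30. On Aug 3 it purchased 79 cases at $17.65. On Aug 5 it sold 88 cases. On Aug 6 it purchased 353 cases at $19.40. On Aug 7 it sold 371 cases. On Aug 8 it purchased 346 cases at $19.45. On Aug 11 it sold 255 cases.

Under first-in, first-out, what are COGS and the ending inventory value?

COGS = $13,708.55; ending inventory = $3,695.50

Aug 5, 88 sold [FIFO — oldest first]: 88 @ $19.30 = $1,698.40
Aug 7, 371 sold [FIFO — oldest first]: 38 @ $19.30 + 79 @ $17.65 + 254 @ $19.40 = $7,055.35
Aug 11, 255 sold [FIFO — oldest first]: 99 @ $19.40 + 156 @ $19.45 = $4,954.80
Total COGS = $1,698.40 + $7,055.35 + $4,954.80 = $13,708.55
Ending inventory: 190 @ $19.45 = $3,695.50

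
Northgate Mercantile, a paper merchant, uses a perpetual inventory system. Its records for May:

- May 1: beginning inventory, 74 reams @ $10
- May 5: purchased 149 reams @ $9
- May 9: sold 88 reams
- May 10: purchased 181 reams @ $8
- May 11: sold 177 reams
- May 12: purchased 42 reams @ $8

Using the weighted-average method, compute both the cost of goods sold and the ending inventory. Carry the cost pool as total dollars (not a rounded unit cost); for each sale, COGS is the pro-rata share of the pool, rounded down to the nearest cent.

COGS = $2,337.91; ending inventory = $1,527.09

After May 1: 74 on hand, pool $740.00 (≈ $10.0000 each)
After May 5: 223 on hand, pool $2,081.00 (≈ $9.3318 each)
May 9, sell 88: 88/223 × $2,081.00 → $821.20
After May 10: 316 on hand, pool $2,707.80 (≈ $8.5690 each)
May 11, sell 177: 177/316 × $2,707.80 → $1,516.71
After May 12: 181 on hand, pool $1,527.09 (≈ $8.4370 each)
Total COGS = $821.20 + $1,516.71 = $2,337.91
Ending inventory (cost pool remaining) = $1,527.09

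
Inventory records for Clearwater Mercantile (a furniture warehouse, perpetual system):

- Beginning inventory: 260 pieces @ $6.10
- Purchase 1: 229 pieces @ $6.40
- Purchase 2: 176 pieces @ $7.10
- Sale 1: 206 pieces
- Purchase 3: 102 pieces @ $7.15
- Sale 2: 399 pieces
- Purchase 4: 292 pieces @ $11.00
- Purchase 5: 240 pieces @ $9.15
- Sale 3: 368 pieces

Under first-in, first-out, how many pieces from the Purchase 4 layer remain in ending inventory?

Sale 1 (206) [FIFO — oldest first]: 206 @ $6.10 = $1,256.60
Sale 2 (399) [FIFO — oldest first]: 54 @ $6.10 + 229 @ $6.40 + 116 @ $7.10 = $2,618.60
Sale 3 (368) [FIFO — oldest first]: 60 @ $7.10 + 102 @ $7.15 + 206 @ $11.00 = $3,421.30
Total COGS = $1,256.60 + $2,618.60 + $3,421.30 = $7,296.50
Ending inventory: 86 @ $11.00 + 240 @ $9.15 = $3,142.00
Check: goods available $10,438.50 = COGS $7,296.50 + ending $3,142.00

86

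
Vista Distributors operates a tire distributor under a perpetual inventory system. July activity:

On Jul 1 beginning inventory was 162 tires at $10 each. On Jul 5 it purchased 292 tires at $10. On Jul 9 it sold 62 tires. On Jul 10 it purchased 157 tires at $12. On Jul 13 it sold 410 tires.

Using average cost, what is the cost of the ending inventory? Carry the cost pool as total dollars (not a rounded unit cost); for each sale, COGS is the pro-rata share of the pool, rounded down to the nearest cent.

Ending inventory = $1,469.51

After Jul 1: 162 on hand, pool $1,620.00 (≈ $10.0000 each)
After Jul 5: 454 on hand, pool $4,540.00 (≈ $10.0000 each)
Jul 9, sell 62: 62/454 × $4,540.00 → $620.00
After Jul 10: 549 on hand, pool $5,804.00 (≈ $10.5719 each)
Jul 13, sell 410: 410/549 × $5,804.00 → $4,334.49
Total COGS = $620.00 + $4,334.49 = $4,954.49
Ending inventory (cost pool remaining) = $1,469.51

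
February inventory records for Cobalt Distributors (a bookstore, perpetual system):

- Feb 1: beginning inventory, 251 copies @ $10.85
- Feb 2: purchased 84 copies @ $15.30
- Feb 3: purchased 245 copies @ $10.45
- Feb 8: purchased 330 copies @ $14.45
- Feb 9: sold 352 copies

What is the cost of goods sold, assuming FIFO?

Feb 9, 352 sold [FIFO — oldest first]: 251 @ $10.85 + 84 @ $15.30 + 17 @ $10.45 = $4,186.20
Ending inventory: 228 @ $10.45 + 330 @ $14.45 = $7,151.10

COGS = $4,186.20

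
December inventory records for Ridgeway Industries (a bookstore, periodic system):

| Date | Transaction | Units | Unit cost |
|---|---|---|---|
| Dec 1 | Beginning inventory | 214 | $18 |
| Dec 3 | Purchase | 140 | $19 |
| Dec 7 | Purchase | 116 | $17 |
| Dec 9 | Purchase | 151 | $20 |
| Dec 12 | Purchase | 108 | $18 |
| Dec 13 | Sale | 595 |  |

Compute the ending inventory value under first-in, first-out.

Dec 13, 595 sold [FIFO — oldest first]: 214 @ $18 + 140 @ $19 + 116 @ $17 + 125 @ $20 = $10,984
Ending inventory: 26 @ $20 + 108 @ $18 = $2,464
Check: goods available $13,448 = COGS $10,984 + ending $2,464

Ending inventory = $2,464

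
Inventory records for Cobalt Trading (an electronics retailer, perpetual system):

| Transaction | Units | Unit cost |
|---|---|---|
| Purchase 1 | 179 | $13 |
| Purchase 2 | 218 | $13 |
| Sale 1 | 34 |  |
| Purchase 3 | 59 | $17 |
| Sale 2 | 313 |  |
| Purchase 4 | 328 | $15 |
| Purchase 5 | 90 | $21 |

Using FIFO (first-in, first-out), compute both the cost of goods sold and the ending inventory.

COGS = $4,511; ending inventory = $8,463

Sale 1 (34) [FIFO — oldest first]: 34 @ $13 = $442
Sale 2 (313) [FIFO — oldest first]: 145 @ $13 + 168 @ $13 = $4,069
Total COGS = $442 + $4,069 = $4,511
Ending inventory: 50 @ $13 + 59 @ $17 + 328 @ $15 + 90 @ $21 = $8,463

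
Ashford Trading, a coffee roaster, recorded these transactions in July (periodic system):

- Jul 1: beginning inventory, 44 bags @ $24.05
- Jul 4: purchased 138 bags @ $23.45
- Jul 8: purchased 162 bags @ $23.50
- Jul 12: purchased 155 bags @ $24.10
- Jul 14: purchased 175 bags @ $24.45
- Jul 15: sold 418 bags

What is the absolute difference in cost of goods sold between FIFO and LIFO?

$197.55

FIFO COGS: 44 @ $24.05 + 138 @ $23.45 + 162 @ $23.50 + 74 @ $24.10 = $9,884.70
LIFO COGS: 175 @ $24.45 + 155 @ $24.10 + 88 @ $23.50 = $10,082.25
Difference = |$9,884.70 − $10,082.25| = $197.55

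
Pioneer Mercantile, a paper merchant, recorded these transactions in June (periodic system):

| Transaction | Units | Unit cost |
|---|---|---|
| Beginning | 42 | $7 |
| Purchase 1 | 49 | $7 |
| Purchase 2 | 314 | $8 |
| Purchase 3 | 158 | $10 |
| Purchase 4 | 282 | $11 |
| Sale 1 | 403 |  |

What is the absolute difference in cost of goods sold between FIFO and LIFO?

FIFO COGS: 42 @ $7 + 49 @ $7 + 312 @ $8 = $3,133
LIFO COGS: 282 @ $11 + 121 @ $10 = $4,312
Difference = |$3,133 − $4,312| = $1,179

$1,179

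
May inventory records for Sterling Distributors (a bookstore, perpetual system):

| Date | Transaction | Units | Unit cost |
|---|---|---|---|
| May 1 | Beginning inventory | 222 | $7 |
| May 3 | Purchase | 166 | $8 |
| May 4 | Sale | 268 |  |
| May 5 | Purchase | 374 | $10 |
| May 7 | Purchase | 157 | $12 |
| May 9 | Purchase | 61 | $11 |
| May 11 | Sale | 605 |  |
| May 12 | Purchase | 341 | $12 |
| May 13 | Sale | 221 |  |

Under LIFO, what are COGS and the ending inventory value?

May 4, 268 sold [LIFO — newest first]: 166 @ $8 + 102 @ $7 = $2,042
May 11, 605 sold [LIFO — newest first]: 61 @ $11 + 157 @ $12 + 374 @ $10 + 13 @ $7 = $6,386
May 13, 221 sold [LIFO — newest first]: 221 @ $12 = $2,652
Total COGS = $2,042 + $6,386 + $2,652 = $11,080
Ending inventory: 107 @ $7 + 120 @ $12 = $2,189

COGS = $11,080; ending inventory = $2,189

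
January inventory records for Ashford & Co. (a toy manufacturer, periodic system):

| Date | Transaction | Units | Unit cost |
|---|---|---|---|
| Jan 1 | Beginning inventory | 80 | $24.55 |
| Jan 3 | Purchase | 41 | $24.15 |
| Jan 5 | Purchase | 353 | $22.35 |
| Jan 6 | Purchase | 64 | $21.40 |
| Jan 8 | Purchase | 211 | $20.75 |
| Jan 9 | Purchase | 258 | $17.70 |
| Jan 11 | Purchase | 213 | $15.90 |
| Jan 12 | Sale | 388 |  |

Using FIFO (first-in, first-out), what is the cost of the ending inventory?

Ending inventory = $15,623.25

Jan 12, 388 sold [FIFO — oldest first]: 80 @ $24.55 + 41 @ $24.15 + 267 @ $22.35 = $8,921.60
Ending inventory: 86 @ $22.35 + 64 @ $21.40 + 211 @ $20.75 + 258 @ $17.70 + 213 @ $15.90 = $15,623.25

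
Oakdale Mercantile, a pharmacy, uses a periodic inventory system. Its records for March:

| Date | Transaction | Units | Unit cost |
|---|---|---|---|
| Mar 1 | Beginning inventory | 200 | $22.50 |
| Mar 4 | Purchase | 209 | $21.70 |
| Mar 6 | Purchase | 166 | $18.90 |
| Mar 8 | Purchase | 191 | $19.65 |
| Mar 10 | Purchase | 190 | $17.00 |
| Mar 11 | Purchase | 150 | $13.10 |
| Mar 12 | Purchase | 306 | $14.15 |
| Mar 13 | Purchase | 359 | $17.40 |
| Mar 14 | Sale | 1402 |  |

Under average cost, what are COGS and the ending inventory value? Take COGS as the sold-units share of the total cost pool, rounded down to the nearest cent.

Mar 14, sell 1402: 1402/1771 × $31,697.35 → $25,092.98
Ending inventory (cost pool remaining) = $6,604.37
Check: goods available $31,697.35 = COGS $25,092.98 + ending $6,604.37

COGS = $25,092.98; ending inventory = $6,604.37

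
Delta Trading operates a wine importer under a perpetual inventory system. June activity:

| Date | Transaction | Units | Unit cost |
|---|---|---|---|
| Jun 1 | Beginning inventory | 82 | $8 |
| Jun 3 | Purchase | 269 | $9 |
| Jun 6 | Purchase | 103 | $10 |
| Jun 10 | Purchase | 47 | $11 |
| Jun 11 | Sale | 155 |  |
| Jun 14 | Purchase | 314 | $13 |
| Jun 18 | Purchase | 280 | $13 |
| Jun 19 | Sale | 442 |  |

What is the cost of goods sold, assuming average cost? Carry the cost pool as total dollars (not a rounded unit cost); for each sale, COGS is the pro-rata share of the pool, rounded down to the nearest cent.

After Jun 1: 82 on hand, pool $656.00 (≈ $8.0000 each)
After Jun 3: 351 on hand, pool $3,077.00 (≈ $8.7664 each)
After Jun 6: 454 on hand, pool $4,107.00 (≈ $9.0463 each)
After Jun 10: 501 on hand, pool $4,624.00 (≈ $9.2295 each)
Jun 11, sell 155: 155/501 × $4,624.00 → $1,430.57
After Jun 14: 660 on hand, pool $7,275.43 (≈ $11.0234 each)
After Jun 18: 940 on hand, pool $10,915.43 (≈ $11.6122 each)
Jun 19, sell 442: 442/940 × $10,915.43 → $5,132.57
Total COGS = $1,430.57 + $5,132.57 = $6,563.14
Ending inventory (cost pool remaining) = $5,782.86

COGS = $6,563.14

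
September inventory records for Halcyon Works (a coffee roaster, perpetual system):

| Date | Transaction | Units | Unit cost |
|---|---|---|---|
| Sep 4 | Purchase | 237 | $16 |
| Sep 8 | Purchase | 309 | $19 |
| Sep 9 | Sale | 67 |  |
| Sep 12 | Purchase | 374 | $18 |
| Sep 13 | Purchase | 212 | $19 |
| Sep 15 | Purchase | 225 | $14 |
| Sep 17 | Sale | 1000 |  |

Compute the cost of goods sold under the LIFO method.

Sep 9, 67 sold [LIFO — newest first]: 67 @ $19 = $1,273
Sep 17, 1000 sold [LIFO — newest first]: 225 @ $14 + 212 @ $19 + 374 @ $18 + 189 @ $19 = $17,501
Total COGS = $1,273 + $17,501 = $18,774
Ending inventory: 237 @ $16 + 53 @ $19 = $4,799
Check: goods available $23,573 = COGS $18,774 + ending $4,799

COGS = $18,774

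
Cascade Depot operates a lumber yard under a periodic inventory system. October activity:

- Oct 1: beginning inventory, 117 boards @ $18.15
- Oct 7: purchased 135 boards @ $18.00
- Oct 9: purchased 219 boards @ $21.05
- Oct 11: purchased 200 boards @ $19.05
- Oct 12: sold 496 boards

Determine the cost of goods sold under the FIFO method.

COGS = $9,639.75

Oct 12, 496 sold [FIFO — oldest first]: 117 @ $18.15 + 135 @ $18.00 + 219 @ $21.05 + 25 @ $19.05 = $9,639.75
Ending inventory: 175 @ $19.05 = $3,333.75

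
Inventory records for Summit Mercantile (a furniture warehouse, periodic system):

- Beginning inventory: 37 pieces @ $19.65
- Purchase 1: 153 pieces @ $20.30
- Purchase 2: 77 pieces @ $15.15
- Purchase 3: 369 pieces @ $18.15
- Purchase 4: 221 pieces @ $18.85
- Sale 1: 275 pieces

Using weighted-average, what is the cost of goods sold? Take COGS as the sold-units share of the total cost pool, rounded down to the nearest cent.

COGS = $5,090.13

Sale 1, sell 275: 275/857 × $15,862.70 → $5,090.13
Ending inventory (cost pool remaining) = $10,772.57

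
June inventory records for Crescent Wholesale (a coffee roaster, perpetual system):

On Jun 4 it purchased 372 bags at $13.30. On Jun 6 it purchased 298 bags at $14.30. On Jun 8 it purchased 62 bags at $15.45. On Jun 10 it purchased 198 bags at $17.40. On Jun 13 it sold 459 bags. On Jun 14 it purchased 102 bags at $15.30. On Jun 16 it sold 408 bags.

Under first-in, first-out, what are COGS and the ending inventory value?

COGS = $12,515.90; ending inventory = $2,656.80

Jun 13, 459 sold [FIFO — oldest first]: 372 @ $13.30 + 87 @ $14.30 = $6,191.70
Jun 16, 408 sold [FIFO — oldest first]: 211 @ $14.30 + 62 @ $15.45 + 135 @ $17.40 = $6,324.20
Total COGS = $6,191.70 + $6,324.20 = $12,515.90
Ending inventory: 63 @ $17.40 + 102 @ $15.30 = $2,656.80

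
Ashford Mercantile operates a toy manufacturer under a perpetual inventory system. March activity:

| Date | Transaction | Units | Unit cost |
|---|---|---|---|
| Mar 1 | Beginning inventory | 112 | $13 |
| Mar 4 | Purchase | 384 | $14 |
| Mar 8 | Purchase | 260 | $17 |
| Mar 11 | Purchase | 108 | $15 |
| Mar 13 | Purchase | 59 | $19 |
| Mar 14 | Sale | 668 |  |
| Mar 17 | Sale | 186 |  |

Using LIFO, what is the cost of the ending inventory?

Mar 14, 668 sold [LIFO — newest first]: 59 @ $19 + 108 @ $15 + 260 @ $17 + 241 @ $14 = $10,535
Mar 17, 186 sold [LIFO — newest first]: 143 @ $14 + 43 @ $13 = $2,561
Total COGS = $10,535 + $2,561 = $13,096
Ending inventory: 69 @ $13 = $897
Check: goods available $13,993 = COGS $13,096 + ending $897

Ending inventory = $897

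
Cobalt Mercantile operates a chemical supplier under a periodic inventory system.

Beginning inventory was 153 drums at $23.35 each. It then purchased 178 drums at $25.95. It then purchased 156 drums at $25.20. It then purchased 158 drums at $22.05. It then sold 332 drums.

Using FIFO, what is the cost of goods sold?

COGS = $8,216.85

Sale 1 (332) [FIFO — oldest first]: 153 @ $23.35 + 178 @ $25.95 + 1 @ $25.20 = $8,216.85
Ending inventory: 155 @ $25.20 + 158 @ $22.05 = $7,389.90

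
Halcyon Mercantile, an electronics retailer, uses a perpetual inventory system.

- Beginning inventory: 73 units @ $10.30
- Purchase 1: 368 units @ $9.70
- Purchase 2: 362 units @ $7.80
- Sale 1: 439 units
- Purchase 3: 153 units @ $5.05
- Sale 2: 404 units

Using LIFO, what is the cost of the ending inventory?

Ending inventory = $1,139.90

Sale 1 (439) [LIFO — newest first]: 362 @ $7.80 + 77 @ $9.70 = $3,570.50
Sale 2 (404) [LIFO — newest first]: 153 @ $5.05 + 251 @ $9.70 = $3,207.35
Total COGS = $3,570.50 + $3,207.35 = $6,777.85
Ending inventory: 73 @ $10.30 + 40 @ $9.70 = $1,139.90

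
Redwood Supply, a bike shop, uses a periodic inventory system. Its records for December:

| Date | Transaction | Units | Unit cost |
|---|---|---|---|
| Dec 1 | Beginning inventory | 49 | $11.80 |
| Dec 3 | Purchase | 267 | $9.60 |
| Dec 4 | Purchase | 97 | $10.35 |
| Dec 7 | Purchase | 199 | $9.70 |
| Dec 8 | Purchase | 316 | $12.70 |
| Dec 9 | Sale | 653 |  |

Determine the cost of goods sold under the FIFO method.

COGS = $6,596.35

Dec 9, 653 sold [FIFO — oldest first]: 49 @ $11.80 + 267 @ $9.60 + 97 @ $10.35 + 199 @ $9.70 + 41 @ $12.70 = $6,596.35
Ending inventory: 275 @ $12.70 = $3,492.50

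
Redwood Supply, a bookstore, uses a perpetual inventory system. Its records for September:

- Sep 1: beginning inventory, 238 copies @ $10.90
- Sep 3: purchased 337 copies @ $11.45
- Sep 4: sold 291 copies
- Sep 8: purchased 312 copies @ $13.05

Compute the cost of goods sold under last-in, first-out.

COGS = $3,331.95

Sep 4, 291 sold [LIFO — newest first]: 291 @ $11.45 = $3,331.95
Ending inventory: 238 @ $10.90 + 46 @ $11.45 + 312 @ $13.05 = $7,192.50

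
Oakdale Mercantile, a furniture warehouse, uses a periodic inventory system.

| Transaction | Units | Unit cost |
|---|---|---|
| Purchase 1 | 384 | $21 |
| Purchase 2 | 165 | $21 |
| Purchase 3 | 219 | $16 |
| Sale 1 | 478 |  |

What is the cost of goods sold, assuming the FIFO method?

Sale 1 (478) [FIFO — oldest first]: 384 @ $21 + 94 @ $21 = $10,038
Ending inventory: 71 @ $21 + 219 @ $16 = $4,995

COGS = $10,038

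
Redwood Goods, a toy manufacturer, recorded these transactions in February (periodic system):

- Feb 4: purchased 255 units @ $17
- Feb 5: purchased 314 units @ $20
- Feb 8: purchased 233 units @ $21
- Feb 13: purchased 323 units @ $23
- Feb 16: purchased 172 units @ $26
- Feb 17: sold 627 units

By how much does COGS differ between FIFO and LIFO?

$2,840

FIFO COGS: 255 @ $17 + 314 @ $20 + 58 @ $21 = $11,833
LIFO COGS: 172 @ $26 + 323 @ $23 + 132 @ $21 = $14,673
Difference = |$11,833 − $14,673| = $2,840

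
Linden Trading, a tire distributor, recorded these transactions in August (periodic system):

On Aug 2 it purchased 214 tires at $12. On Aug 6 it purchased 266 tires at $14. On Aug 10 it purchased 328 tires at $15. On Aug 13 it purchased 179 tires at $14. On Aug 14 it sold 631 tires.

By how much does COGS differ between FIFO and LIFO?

$605

FIFO COGS: 214 @ $12 + 266 @ $14 + 151 @ $15 = $8,557
LIFO COGS: 179 @ $14 + 328 @ $15 + 124 @ $14 = $9,162
Difference = |$8,557 − $9,162| = $605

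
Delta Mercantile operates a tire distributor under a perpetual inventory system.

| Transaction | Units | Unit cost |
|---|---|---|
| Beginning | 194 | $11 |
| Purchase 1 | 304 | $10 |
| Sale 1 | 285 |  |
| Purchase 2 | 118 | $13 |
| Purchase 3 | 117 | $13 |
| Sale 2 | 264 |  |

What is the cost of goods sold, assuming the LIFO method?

COGS = $6,205

Sale 1 (285) [LIFO — newest first]: 285 @ $10 = $2,850
Sale 2 (264) [LIFO — newest first]: 117 @ $13 + 118 @ $13 + 19 @ $10 + 10 @ $11 = $3,355
Total COGS = $2,850 + $3,355 = $6,205
Ending inventory: 184 @ $11 = $2,024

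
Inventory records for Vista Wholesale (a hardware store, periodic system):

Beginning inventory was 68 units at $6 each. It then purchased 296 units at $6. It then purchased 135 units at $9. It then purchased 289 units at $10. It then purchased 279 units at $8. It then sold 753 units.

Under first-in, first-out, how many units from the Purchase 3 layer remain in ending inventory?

Sale 1 (753) [FIFO — oldest first]: 68 @ $6 + 296 @ $6 + 135 @ $9 + 254 @ $10 = $5,939
Ending inventory: 35 @ $10 + 279 @ $8 = $2,582

35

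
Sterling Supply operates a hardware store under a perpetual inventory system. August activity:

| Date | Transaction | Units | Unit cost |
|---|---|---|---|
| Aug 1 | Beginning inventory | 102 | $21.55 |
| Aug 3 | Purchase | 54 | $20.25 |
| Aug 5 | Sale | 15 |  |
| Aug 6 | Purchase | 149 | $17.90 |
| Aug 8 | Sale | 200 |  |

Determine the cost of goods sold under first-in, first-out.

Aug 5, 15 sold [FIFO — oldest first]: 15 @ $21.55 = $323.25
Aug 8, 200 sold [FIFO — oldest first]: 87 @ $21.55 + 54 @ $20.25 + 59 @ $17.90 = $4,024.45
Total COGS = $323.25 + $4,024.45 = $4,347.70
Ending inventory: 90 @ $17.90 = $1,611.00
Check: goods available $5,958.70 = COGS $4,347.70 + ending $1,611.00

COGS = $4,347.70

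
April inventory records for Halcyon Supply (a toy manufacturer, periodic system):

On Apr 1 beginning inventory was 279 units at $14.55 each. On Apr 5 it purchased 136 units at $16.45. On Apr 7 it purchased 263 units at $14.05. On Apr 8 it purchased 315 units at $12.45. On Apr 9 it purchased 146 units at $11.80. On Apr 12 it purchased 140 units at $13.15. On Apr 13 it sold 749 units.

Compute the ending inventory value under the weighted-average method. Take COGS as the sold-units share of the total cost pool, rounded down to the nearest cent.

Apr 13, sell 749: 749/1279 × $17,477.35 → $10,234.97
Ending inventory (cost pool remaining) = $7,242.38

Ending inventory = $7,242.38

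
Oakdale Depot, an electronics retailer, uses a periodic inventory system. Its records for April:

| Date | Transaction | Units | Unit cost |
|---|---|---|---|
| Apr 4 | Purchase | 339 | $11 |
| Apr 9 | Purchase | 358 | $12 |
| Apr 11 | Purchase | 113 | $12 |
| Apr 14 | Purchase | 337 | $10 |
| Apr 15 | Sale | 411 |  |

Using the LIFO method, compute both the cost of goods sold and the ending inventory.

Apr 15, 411 sold [LIFO — newest first]: 337 @ $10 + 74 @ $12 = $4,258
Ending inventory: 339 @ $11 + 358 @ $12 + 39 @ $12 = $8,493

COGS = $4,258; ending inventory = $8,493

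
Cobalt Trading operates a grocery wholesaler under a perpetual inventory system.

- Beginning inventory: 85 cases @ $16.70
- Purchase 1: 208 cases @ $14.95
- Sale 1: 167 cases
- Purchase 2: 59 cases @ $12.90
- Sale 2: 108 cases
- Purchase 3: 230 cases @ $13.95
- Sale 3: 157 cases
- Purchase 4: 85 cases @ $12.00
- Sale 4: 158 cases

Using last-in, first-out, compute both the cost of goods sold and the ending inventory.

COGS = $8,232.80; ending inventory = $1,285.90

Sale 1 (167) [LIFO — newest first]: 167 @ $14.95 = $2,496.65
Sale 2 (108) [LIFO — newest first]: 59 @ $12.90 + 41 @ $14.95 + 8 @ $16.70 = $1,507.65
Sale 3 (157) [LIFO — newest first]: 157 @ $13.95 = $2,190.15
Sale 4 (158) [LIFO — newest first]: 85 @ $12.00 + 73 @ $13.95 = $2,038.35
Total COGS = $2,496.65 + $1,507.65 + $2,190.15 + $2,038.35 = $8,232.80
Ending inventory: 77 @ $16.70 = $1,285.90
Check: goods available $9,518.70 = COGS $8,232.80 + ending $1,285.90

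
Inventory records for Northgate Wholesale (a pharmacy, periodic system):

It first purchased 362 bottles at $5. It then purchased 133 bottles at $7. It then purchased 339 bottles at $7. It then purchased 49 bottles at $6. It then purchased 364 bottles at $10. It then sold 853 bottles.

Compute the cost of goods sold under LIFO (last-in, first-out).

COGS = $7,014

Sale 1 (853) [LIFO — newest first]: 364 @ $10 + 49 @ $6 + 339 @ $7 + 101 @ $7 = $7,014
Ending inventory: 362 @ $5 + 32 @ $7 = $2,034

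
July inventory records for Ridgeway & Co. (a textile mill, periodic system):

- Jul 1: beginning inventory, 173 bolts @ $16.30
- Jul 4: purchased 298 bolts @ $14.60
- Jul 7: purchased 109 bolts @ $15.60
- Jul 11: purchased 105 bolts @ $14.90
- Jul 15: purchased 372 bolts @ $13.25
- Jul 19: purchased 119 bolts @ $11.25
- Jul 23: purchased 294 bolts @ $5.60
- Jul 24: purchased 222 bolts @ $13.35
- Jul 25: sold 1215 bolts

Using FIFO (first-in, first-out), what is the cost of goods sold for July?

COGS = $16,921.75

Jul 25, 1215 sold [FIFO — oldest first]: 173 @ $16.30 + 298 @ $14.60 + 109 @ $15.60 + 105 @ $14.90 + 372 @ $13.25 + 119 @ $11.25 + 39 @ $5.60 = $16,921.75
Ending inventory: 255 @ $5.60 + 222 @ $13.35 = $4,391.70
Check: goods available $21,313.45 = COGS $16,921.75 + ending $4,391.70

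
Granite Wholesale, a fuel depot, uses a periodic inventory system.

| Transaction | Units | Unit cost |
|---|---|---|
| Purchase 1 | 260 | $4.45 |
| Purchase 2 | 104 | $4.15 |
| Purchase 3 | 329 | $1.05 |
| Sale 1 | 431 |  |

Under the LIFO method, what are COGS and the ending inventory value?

Sale 1 (431) [LIFO — newest first]: 329 @ $1.05 + 102 @ $4.15 = $768.75
Ending inventory: 260 @ $4.45 + 2 @ $4.15 = $1,165.30
Check: goods available $1,934.05 = COGS $768.75 + ending $1,165.30

COGS = $768.75; ending inventory = $1,165.30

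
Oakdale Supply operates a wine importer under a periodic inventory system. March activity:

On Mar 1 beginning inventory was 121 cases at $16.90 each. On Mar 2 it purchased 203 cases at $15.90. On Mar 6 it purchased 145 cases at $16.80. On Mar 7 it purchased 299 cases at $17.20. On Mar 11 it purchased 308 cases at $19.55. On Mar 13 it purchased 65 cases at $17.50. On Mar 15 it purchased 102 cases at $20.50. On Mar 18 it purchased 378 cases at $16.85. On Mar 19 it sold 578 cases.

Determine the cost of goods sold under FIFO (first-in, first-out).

COGS = $9,583.40

Mar 19, 578 sold [FIFO — oldest first]: 121 @ $16.90 + 203 @ $15.90 + 145 @ $16.80 + 109 @ $17.20 = $9,583.40
Ending inventory: 190 @ $17.20 + 308 @ $19.55 + 65 @ $17.50 + 102 @ $20.50 + 378 @ $16.85 = $18,887.20
Check: goods available $28,470.60 = COGS $9,583.40 + ending $18,887.20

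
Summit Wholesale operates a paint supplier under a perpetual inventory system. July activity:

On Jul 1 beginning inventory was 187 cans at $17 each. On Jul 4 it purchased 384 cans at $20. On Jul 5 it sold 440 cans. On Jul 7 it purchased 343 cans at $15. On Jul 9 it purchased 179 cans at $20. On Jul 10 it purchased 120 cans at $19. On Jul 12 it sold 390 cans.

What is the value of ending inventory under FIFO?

Ending inventory = $7,120

Jul 5, 440 sold [FIFO — oldest first]: 187 @ $17 + 253 @ $20 = $8,239
Jul 12, 390 sold [FIFO — oldest first]: 131 @ $20 + 259 @ $15 = $6,505
Total COGS = $8,239 + $6,505 = $14,744
Ending inventory: 84 @ $15 + 179 @ $20 + 120 @ $19 = $7,120
Check: goods available $21,864 = COGS $14,744 + ending $7,120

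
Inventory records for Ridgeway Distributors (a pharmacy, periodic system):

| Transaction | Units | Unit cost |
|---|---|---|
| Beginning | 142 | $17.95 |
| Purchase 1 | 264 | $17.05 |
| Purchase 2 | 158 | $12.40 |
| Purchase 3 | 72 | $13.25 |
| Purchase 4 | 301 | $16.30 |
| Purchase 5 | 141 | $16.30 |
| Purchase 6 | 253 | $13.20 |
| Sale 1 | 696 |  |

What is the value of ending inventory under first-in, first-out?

Sale 1 (696) [FIFO — oldest first]: 142 @ $17.95 + 264 @ $17.05 + 158 @ $12.40 + 72 @ $13.25 + 60 @ $16.30 = $10,941.30
Ending inventory: 241 @ $16.30 + 141 @ $16.30 + 253 @ $13.20 = $9,566.20
Check: goods available $20,507.50 = COGS $10,941.30 + ending $9,566.20

Ending inventory = $9,566.20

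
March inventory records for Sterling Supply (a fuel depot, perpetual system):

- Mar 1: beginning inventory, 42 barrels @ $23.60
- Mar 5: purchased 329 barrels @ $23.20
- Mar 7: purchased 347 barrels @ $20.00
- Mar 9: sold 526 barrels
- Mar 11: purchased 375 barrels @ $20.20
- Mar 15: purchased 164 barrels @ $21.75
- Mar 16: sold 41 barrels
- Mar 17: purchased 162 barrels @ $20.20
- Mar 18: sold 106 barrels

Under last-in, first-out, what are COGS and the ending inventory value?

COGS = $14,125.75; ending inventory = $15,852.65

Mar 9, 526 sold [LIFO — newest first]: 347 @ $20.00 + 179 @ $23.20 = $11,092.80
Mar 16, 41 sold [LIFO — newest first]: 41 @ $21.75 = $891.75
Mar 18, 106 sold [LIFO — newest first]: 106 @ $20.20 = $2,141.20
Total COGS = $11,092.80 + $891.75 + $2,141.20 = $14,125.75
Ending inventory: 42 @ $23.60 + 150 @ $23.20 + 375 @ $20.20 + 123 @ $21.75 + 56 @ $20.20 = $15,852.65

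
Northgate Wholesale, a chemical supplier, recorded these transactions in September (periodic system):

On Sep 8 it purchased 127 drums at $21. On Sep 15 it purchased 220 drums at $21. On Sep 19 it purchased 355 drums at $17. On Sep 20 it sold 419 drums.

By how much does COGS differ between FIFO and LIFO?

$1,132

FIFO COGS: 127 @ $21 + 220 @ $21 + 72 @ $17 = $8,511
LIFO COGS: 355 @ $17 + 64 @ $21 = $7,379
Difference = |$8,511 − $7,379| = $1,132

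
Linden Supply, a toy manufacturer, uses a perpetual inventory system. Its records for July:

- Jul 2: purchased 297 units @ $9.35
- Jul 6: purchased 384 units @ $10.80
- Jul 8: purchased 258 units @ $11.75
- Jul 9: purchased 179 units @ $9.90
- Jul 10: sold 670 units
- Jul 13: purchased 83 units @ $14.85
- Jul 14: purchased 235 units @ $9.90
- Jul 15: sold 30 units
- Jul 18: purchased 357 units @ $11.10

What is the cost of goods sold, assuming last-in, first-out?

COGS = $7,617.00

Jul 10, 670 sold [LIFO — newest first]: 179 @ $9.90 + 258 @ $11.75 + 233 @ $10.80 = $7,320.00
Jul 15, 30 sold [LIFO — newest first]: 30 @ $9.90 = $297.00
Total COGS = $7,320.00 + $297.00 = $7,617.00
Ending inventory: 297 @ $9.35 + 151 @ $10.80 + 83 @ $14.85 + 205 @ $9.90 + 357 @ $11.10 = $11,632.50
Check: goods available $19,249.50 = COGS $7,617.00 + ending $11,632.50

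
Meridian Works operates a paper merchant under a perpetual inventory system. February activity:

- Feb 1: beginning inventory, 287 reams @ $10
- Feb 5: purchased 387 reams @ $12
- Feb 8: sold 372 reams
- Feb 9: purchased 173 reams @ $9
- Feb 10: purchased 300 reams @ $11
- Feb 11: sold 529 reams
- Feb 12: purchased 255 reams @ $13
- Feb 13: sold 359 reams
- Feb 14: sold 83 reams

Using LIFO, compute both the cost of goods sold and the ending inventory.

Feb 8, 372 sold [LIFO — newest first]: 372 @ $12 = $4,464
Feb 11, 529 sold [LIFO — newest first]: 300 @ $11 + 173 @ $9 + 15 @ $12 + 41 @ $10 = $5,447
Feb 13, 359 sold [LIFO — newest first]: 255 @ $13 + 104 @ $10 = $4,355
Feb 14, 83 sold [LIFO — newest first]: 83 @ $10 = $830
Total COGS = $4,464 + $5,447 + $4,355 + $830 = $15,096
Ending inventory: 59 @ $10 = $590
Check: goods available $15,686 = COGS $15,096 + ending $590

COGS = $15,096; ending inventory = $590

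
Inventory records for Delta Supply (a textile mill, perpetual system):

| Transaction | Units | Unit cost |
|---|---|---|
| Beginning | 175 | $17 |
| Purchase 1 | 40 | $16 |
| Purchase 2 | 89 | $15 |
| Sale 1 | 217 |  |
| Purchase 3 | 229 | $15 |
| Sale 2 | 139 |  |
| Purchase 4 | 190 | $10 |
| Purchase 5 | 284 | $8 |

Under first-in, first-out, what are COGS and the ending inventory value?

COGS = $5,730; ending inventory = $6,827

Sale 1 (217) [FIFO — oldest first]: 175 @ $17 + 40 @ $16 + 2 @ $15 = $3,645
Sale 2 (139) [FIFO — oldest first]: 87 @ $15 + 52 @ $15 = $2,085
Total COGS = $3,645 + $2,085 = $5,730
Ending inventory: 177 @ $15 + 190 @ $10 + 284 @ $8 = $6,827
Check: goods available $12,557 = COGS $5,730 + ending $6,827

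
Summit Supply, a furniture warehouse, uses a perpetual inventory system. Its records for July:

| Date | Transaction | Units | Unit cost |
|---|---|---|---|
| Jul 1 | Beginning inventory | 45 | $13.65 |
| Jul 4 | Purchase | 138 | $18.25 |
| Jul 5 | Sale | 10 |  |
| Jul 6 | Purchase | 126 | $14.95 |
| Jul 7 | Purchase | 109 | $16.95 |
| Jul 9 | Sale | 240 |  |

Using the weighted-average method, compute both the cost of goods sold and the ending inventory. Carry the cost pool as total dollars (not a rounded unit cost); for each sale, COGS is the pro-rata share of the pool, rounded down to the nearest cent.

After Jul 1: 45 on hand, pool $614.25 (≈ $13.6500 each)
After Jul 4: 183 on hand, pool $3,132.75 (≈ $17.1189 each)
Jul 5, sell 10: 10/183 × $3,132.75 → $171.18
After Jul 6: 299 on hand, pool $4,845.27 (≈ $16.2049 each)
After Jul 7: 408 on hand, pool $6,692.82 (≈ $16.4040 each)
Jul 9, sell 240: 240/408 × $6,692.82 → $3,936.95
Total COGS = $171.18 + $3,936.95 = $4,108.13
Ending inventory (cost pool remaining) = $2,755.87

COGS = $4,108.13; ending inventory = $2,755.87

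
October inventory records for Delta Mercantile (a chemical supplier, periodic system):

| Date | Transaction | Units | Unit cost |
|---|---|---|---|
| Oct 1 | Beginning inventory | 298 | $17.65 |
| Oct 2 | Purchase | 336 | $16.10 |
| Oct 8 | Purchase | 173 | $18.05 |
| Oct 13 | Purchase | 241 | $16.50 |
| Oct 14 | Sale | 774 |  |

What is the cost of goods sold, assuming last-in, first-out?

COGS = $12,932.35

Oct 14, 774 sold [LIFO — newest first]: 241 @ $16.50 + 173 @ $18.05 + 336 @ $16.10 + 24 @ $17.65 = $12,932.35
Ending inventory: 274 @ $17.65 = $4,836.10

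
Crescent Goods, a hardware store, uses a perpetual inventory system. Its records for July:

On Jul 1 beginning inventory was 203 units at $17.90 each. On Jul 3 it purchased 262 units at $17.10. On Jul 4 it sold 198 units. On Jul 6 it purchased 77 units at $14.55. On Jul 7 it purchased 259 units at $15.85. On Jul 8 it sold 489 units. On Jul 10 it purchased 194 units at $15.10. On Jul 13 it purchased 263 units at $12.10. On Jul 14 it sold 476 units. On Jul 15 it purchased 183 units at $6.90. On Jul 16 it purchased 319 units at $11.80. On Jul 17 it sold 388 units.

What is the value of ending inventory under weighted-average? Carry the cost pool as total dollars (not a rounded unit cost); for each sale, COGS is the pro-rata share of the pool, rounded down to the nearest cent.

After Jul 1: 203 on hand, pool $3,633.70 (≈ $17.9000 each)
After Jul 3: 465 on hand, pool $8,113.90 (≈ $17.4492 each)
Jul 4, sell 198: 198/465 × $8,113.90 → $3,454.95
After Jul 6: 344 on hand, pool $5,779.30 (≈ $16.8003 each)
After Jul 7: 603 on hand, pool $9,884.45 (≈ $16.3921 each)
Jul 8, sell 489: 489/603 × $9,884.45 → $8,015.74
After Jul 10: 308 on hand, pool $4,798.11 (≈ $15.5783 each)
After Jul 13: 571 on hand, pool $7,980.41 (≈ $13.9762 each)
Jul 14, sell 476: 476/571 × $7,980.41 → $6,652.67
After Jul 15: 278 on hand, pool $2,590.44 (≈ $9.3181 each)
After Jul 16: 597 on hand, pool $6,354.64 (≈ $10.6443 each)
Jul 17, sell 388: 388/597 × $6,354.64 → $4,129.98
Total COGS = $3,454.95 + $8,015.74 + $6,652.67 + $4,129.98 = $22,253.34
Ending inventory (cost pool remaining) = $2,224.66
Check: goods available $24,478.00 = COGS $22,253.34 + ending $2,224.66

Ending inventory = $2,224.66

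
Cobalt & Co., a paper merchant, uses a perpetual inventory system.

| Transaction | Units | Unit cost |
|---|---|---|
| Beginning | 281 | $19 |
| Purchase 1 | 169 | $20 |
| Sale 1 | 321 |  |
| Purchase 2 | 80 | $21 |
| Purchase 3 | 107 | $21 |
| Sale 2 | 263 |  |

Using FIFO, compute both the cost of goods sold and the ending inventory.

COGS = $11,533; ending inventory = $1,113

Sale 1 (321) [FIFO — oldest first]: 281 @ $19 + 40 @ $20 = $6,139
Sale 2 (263) [FIFO — oldest first]: 129 @ $20 + 80 @ $21 + 54 @ $21 = $5,394
Total COGS = $6,139 + $5,394 = $11,533
Ending inventory: 53 @ $21 = $1,113
Check: goods available $12,646 = COGS $11,533 + ending $1,113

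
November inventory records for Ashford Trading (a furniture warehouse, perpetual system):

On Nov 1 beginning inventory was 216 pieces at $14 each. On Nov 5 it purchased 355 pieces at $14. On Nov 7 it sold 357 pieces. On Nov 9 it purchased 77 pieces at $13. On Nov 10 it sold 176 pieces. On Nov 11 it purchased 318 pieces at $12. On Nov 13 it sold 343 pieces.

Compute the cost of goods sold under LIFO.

Nov 7, 357 sold [LIFO — newest first]: 355 @ $14 + 2 @ $14 = $4,998
Nov 10, 176 sold [LIFO — newest first]: 77 @ $13 + 99 @ $14 = $2,387
Nov 13, 343 sold [LIFO — newest first]: 318 @ $12 + 25 @ $14 = $4,166
Total COGS = $4,998 + $2,387 + $4,166 = $11,551
Ending inventory: 90 @ $14 = $1,260

COGS = $11,551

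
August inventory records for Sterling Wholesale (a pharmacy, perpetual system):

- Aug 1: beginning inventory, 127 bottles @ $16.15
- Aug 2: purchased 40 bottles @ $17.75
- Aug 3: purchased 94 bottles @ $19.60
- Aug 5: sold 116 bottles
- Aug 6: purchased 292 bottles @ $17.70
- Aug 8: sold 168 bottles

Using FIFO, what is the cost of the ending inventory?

Ending inventory = $4,761.30

Aug 5, 116 sold [FIFO — oldest first]: 116 @ $16.15 = $1,873.40
Aug 8, 168 sold [FIFO — oldest first]: 11 @ $16.15 + 40 @ $17.75 + 94 @ $19.60 + 23 @ $17.70 = $3,137.15
Total COGS = $1,873.40 + $3,137.15 = $5,010.55
Ending inventory: 269 @ $17.70 = $4,761.30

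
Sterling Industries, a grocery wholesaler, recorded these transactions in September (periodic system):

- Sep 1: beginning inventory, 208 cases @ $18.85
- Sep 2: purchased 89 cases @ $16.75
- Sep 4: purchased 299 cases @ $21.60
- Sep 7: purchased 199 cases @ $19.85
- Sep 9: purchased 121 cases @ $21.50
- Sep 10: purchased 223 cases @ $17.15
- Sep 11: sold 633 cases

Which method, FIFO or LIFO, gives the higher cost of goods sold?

FIFO

FIFO COGS: 208 @ $18.85 + 89 @ $16.75 + 299 @ $21.60 + 37 @ $19.85 = $12,604.40
LIFO COGS: 223 @ $17.15 + 121 @ $21.50 + 199 @ $19.85 + 90 @ $21.60 = $12,320.10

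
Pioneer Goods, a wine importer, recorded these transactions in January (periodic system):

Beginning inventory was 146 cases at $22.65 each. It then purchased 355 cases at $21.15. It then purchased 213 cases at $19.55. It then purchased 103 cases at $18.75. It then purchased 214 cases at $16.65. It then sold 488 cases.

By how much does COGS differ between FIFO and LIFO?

FIFO COGS: 146 @ $22.65 + 342 @ $21.15 = $10,540.20
LIFO COGS: 214 @ $16.65 + 103 @ $18.75 + 171 @ $19.55 = $8,837.40
Difference = |$10,540.20 − $8,837.40| = $1,702.80

$1,702.80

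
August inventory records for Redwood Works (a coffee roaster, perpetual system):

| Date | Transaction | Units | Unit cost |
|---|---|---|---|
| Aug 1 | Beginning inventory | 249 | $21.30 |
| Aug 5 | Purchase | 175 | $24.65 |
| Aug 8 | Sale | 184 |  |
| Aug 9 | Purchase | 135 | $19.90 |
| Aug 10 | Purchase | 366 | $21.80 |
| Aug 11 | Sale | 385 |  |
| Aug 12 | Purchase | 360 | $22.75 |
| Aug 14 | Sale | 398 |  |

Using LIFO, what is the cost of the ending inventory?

Ending inventory = $6,664.20

Aug 8, 184 sold [LIFO — newest first]: 175 @ $24.65 + 9 @ $21.30 = $4,505.45
Aug 11, 385 sold [LIFO — newest first]: 366 @ $21.80 + 19 @ $19.90 = $8,356.90
Aug 14, 398 sold [LIFO — newest first]: 360 @ $22.75 + 38 @ $19.90 = $8,946.20
Total COGS = $4,505.45 + $8,356.90 + $8,946.20 = $21,808.55
Ending inventory: 240 @ $21.30 + 78 @ $19.90 = $6,664.20
Check: goods available $28,472.75 = COGS $21,808.55 + ending $6,664.20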